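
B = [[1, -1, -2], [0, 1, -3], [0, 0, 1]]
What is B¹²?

B = I + N where N = [[0, -1, -2], [0, 0, -3], [0, 0, 0]] is strictly upper-triangular, so N³ = 0.
(I + N)¹² = I + 12·N + 66·N² = [[1, -12, 174], [0, 1, -36], [0, 0, 1]].

[[1, -12, 174], [0, 1, -36], [0, 0, 1]]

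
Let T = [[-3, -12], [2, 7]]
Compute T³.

[[-51, -156], [26, 79]]

tr T = 4 and det T = 3, so the characteristic polynomial is λ² − (4)λ + (3) with roots 1 and 3.
Eigenvectors give P = [[-3, -2], [1, 1]] with P⁻¹ = [[-1, -2], [1, 3]], and T = P·diag(1, 3)·P⁻¹.
Then T³ = P·diag(1, 27)·P⁻¹ = [[-3, -54], [1, 27]] · [[-1, -2], [1, 3]] = [[-51, -156], [26, 79]].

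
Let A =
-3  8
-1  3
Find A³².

A² = I (check: tr A = 0 and det A = -1), so A³² = I since 32 is even.

[[1, 0], [0, 1]]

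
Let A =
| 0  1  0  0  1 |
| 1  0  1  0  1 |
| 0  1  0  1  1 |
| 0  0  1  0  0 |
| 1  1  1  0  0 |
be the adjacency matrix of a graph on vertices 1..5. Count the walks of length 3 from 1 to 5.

The number of length-3 walks from vertex 1 to vertex 5 is entry (1,5) of A³, where A is the adjacency matrix.
A² = [[2, 1, 2, 0, 1], [1, 3, 1, 1, 2], [2, 1, 3, 0, 1], [0, 1, 0, 1, 1], [1, 2, 1, 1, 3]]
A³ = [[2, 5, 2, 2, 5], [5, 4, 6, 1, 5], [2, 6, 2, 3, 6], [2, 1, 3, 0, 1], [5, 5, 6, 1, 4]]

5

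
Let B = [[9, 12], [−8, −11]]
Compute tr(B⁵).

tr B = −2 and det B = −3, so the characteristic polynomial is λ² − (−2)λ + (−3) with roots −3 and 1.
Eigenvectors give P = [[−1, −3], [1, 2]] with P⁻¹ = [[2, 3], [−1, −1]], and B = P·diag(−3, 1)·P⁻¹.
Then B⁵ = P·diag(−243, 1)·P⁻¹ = [[243, −3], [−243, 2]] · [[2, 3], [−1, −1]] = [[489, 732], [−488, −731]].

−242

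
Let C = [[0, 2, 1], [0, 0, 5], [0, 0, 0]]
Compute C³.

[[0, 0, 0], [0, 0, 0], [0, 0, 0]]

C is strictly triangular, hence nilpotent: C³ = 0, so C³ = 0.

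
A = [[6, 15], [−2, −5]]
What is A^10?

A² = A (a projection; rank 1, trace 1), so A^10 = A.

[[6, 15], [−2, −5]]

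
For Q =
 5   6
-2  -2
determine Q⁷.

[[509, 762], [-254, -380]]

tr Q = 3 and det Q = 2, so the characteristic polynomial is λ² − (3)λ + (2) with roots 2 and 1.
Eigenvectors give P = [[-2, -3], [1, 2]] with P⁻¹ = [[-2, -3], [1, 2]], and Q = P·diag(2, 1)·P⁻¹.
Then Q⁷ = P·diag(128, 1)·P⁻¹ = [[-256, -3], [128, 2]] · [[-2, -3], [1, 2]] = [[509, 762], [-254, -380]].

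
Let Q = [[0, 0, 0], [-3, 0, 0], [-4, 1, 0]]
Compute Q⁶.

[[0, 0, 0], [0, 0, 0], [0, 0, 0]]

Q is strictly triangular, hence nilpotent: Q³ = 0, so Q⁶ = 0.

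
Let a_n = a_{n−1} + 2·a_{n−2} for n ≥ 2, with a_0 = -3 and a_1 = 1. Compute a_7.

-83

With companion matrix B = [[1, 2], [1, 0]], [a_n, a_{n−1}]ᵀ = B·[a_{n−1}, a_{n−2}]ᵀ, so [a_7, a_6]ᵀ = B^6·[a_1, a_0]ᵀ.
B^6 = [[43, 42], [21, 22]], giving [a_7, a_6]ᵀ = [[-83], [-45]].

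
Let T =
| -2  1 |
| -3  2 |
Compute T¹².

[[1, 0], [0, 1]]

T² = I (check: tr T = 0 and det T = -1), so T¹² = I since 12 is even.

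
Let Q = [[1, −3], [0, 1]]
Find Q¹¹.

Q = I + N where N = [[0, −3], [0, 0]] is strictly upper-triangular, so N² = 0.
(I + N)¹¹ = I + 11·N = [[1, −33], [0, 1]].

[[1, −33], [0, 1]]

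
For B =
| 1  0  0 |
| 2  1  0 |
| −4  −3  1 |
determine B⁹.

B = I + N where N = [[0, 0, 0], [2, 0, 0], [−4, −3, 0]] is strictly lower-triangular, so N³ = 0.
(I + N)⁹ = I + 9·N + 36·N² = [[1, 0, 0], [18, 1, 0], [−252, −27, 1]].

[[1, 0, 0], [18, 1, 0], [−252, −27, 1]]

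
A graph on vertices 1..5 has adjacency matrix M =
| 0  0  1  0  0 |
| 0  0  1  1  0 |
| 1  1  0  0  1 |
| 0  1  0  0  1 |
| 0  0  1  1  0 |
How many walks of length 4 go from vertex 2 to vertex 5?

9

The number of length-4 walks from vertex 2 to vertex 5 is entry (2,5) of M⁴, where M is the adjacency matrix.
M² = [[1, 1, 0, 0, 1], [1, 2, 0, 0, 2], [0, 0, 3, 2, 0], [0, 0, 2, 2, 0], [1, 2, 0, 0, 2]]
M³ = [[0, 0, 3, 2, 0], [0, 0, 5, 4, 0], [3, 5, 0, 0, 5], [2, 4, 0, 0, 4], [0, 0, 5, 4, 0]]
M⁴ = [[3, 5, 0, 0, 5], [5, 9, 0, 0, 9], [0, 0, 13, 10, 0], [0, 0, 10, 8, 0], [5, 9, 0, 0, 9]]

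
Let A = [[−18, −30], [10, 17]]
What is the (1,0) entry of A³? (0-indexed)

70

tr A = −1 and det A = −6, so the characteristic polynomial is λ² − (−1)λ + (−6) with roots −3 and 2.
Eigenvectors give P = [[−2, −3], [1, 2]] with P⁻¹ = [[−2, −3], [1, 2]], and A = P·diag(−3, 2)·P⁻¹.
Then A³ = P·diag(−27, 8)·P⁻¹ = [[54, −24], [−27, 16]] · [[−2, −3], [1, 2]] = [[−132, −210], [70, 113]].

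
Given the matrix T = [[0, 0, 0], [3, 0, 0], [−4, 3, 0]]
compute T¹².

[[0, 0, 0], [0, 0, 0], [0, 0, 0]]

T is strictly triangular, hence nilpotent: T³ = 0, so T¹² = 0.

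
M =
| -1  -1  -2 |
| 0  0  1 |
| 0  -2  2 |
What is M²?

[[1, 5, -3], [0, -2, 2], [0, -4, 2]]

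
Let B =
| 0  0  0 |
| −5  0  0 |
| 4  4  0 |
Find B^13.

[[0, 0, 0], [0, 0, 0], [0, 0, 0]]

B is strictly triangular, hence nilpotent: B^3 = 0, so B^13 = 0.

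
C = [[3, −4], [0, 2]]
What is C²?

[[9, −20], [0, 4]]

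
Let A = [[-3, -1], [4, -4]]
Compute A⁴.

A² = [[5, 7], [-28, 12]]
A³ = [[13, -33], [132, -20]]
A⁴ = [[-171, 119], [-476, -52]]

[[-171, 119], [-476, -52]]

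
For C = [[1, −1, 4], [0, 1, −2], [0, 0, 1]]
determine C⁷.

[[1, −7, 70], [0, 1, −14], [0, 0, 1]]

C = I + N where N = [[0, −1, 4], [0, 0, −2], [0, 0, 0]] is strictly upper-triangular, so N³ = 0.
(I + N)⁷ = I + 7·N + 21·N² = [[1, −7, 70], [0, 1, −14], [0, 0, 1]].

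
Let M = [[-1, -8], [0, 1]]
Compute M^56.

[[1, 0], [0, 1]]

M² = I (check: tr M = 0 and det M = -1), so M^56 = I since 56 is even.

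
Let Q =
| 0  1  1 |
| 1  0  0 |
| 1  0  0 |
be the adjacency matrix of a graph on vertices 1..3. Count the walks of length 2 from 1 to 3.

The number of length-2 walks from vertex 1 to vertex 3 is entry (1,3) of Q^2, where Q is the adjacency matrix.
Q^2 = [[2, 0, 0], [0, 1, 1], [0, 1, 1]]

0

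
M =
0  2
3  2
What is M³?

[[12, 20], [30, 32]]

M² = [[6, 4], [6, 10]]
M³ = [[12, 20], [30, 32]]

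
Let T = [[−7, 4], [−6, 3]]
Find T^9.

tr T = −4 and det T = 3, so the characteristic polynomial is λ² − (−4)λ + (3) with roots −3 and −1.
Eigenvectors give P = [[1, 2], [1, 3]] with P⁻¹ = [[3, −2], [−1, 1]], and T = P·diag(−3, −1)·P⁻¹.
Then T^9 = P·diag(−19683, −1)·P⁻¹ = [[−19683, −2], [−19683, −3]] · [[3, −2], [−1, 1]] = [[−59047, 39364], [−59046, 39363]].

[[−59047, 39364], [−59046, 39363]]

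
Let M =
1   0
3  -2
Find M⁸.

tr M = -1 and det M = -2, so the characteristic polynomial is λ² − (-1)λ + (-2) with roots -2 and 1.
Eigenvectors give P = [[0, 1], [-1, 1]] with P⁻¹ = [[1, -1], [1, 0]], and M = P·diag(-2, 1)·P⁻¹.
Then M⁸ = P·diag(256, 1)·P⁻¹ = [[0, 1], [-256, 1]] · [[1, -1], [1, 0]] = [[1, 0], [-255, 256]].

[[1, 0], [-255, 256]]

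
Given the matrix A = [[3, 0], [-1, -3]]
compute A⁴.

A² = [[9, 0], [0, 9]]
A³ = [[27, 0], [-9, -27]]
A⁴ = [[81, 0], [0, 81]]

[[81, 0], [0, 81]]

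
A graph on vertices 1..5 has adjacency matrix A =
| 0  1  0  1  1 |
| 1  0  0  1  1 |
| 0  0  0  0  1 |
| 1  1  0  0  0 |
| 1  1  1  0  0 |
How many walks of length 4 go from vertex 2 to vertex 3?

The number of length-4 walks from vertex 2 to vertex 3 is entry (2,3) of A^4, where A is the adjacency matrix.
A^2 = [[3, 2, 1, 1, 1], [2, 3, 1, 1, 1], [1, 1, 1, 0, 0], [1, 1, 0, 2, 2], [1, 1, 0, 2, 3]]
A^3 = [[4, 5, 1, 5, 6], [5, 4, 1, 5, 6], [1, 1, 0, 2, 3], [5, 5, 2, 2, 2], [6, 6, 3, 2, 2]]
A^4 = [[16, 15, 6, 9, 10], [15, 16, 6, 9, 10], [6, 6, 3, 2, 2], [9, 9, 2, 10, 12], [10, 10, 2, 12, 15]]

6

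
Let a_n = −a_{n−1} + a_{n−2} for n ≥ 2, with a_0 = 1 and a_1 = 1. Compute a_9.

With companion matrix A = [[−1, 1], [1, 0]], [a_n, a_{n−1}]ᵀ = A·[a_{n−1}, a_{n−2}]ᵀ, so [a_9, a_8]ᵀ = A⁸·[a_1, a_0]ᵀ.
A⁸ = [[34, −21], [−21, 13]], giving [a_9, a_8]ᵀ = [[13], [−8]].

13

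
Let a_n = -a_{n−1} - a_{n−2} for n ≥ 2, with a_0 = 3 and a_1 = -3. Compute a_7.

With companion matrix T = [[-1, -1], [1, 0]], [a_n, a_{n−1}]ᵀ = T·[a_{n−1}, a_{n−2}]ᵀ, so [a_7, a_6]ᵀ = T⁶·[a_1, a_0]ᵀ.
T⁶ = [[1, 0], [0, 1]], giving [a_7, a_6]ᵀ = [[-3], [3]].

-3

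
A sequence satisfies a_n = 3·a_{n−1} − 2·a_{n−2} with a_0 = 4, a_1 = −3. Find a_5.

With companion matrix C = [[3, −2], [1, 0]], [a_n, a_{n−1}]ᵀ = C·[a_{n−1}, a_{n−2}]ᵀ, so [a_5, a_4]ᵀ = C^4·[a_1, a_0]ᵀ.
C^4 = [[31, −30], [15, −14]], giving [a_5, a_4]ᵀ = [[−213], [−101]].

−213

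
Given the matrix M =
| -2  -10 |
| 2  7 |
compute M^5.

[[-812, -2110], [422, 1087]]

tr M = 5 and det M = 6, so the characteristic polynomial is λ² − (5)λ + (6) with roots 2 and 3.
Eigenvectors give P = [[5, -2], [-2, 1]] with P⁻¹ = [[1, 2], [2, 5]], and M = P·diag(2, 3)·P⁻¹.
Then M^5 = P·diag(32, 243)·P⁻¹ = [[160, -486], [-64, 243]] · [[1, 2], [2, 5]] = [[-812, -2110], [422, 1087]].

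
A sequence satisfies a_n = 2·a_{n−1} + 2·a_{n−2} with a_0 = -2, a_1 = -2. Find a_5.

-152

With companion matrix B = [[2, 2], [1, 0]], [a_n, a_{n−1}]ᵀ = B·[a_{n−1}, a_{n−2}]ᵀ, so [a_5, a_4]ᵀ = B^4·[a_1, a_0]ᵀ.
B^4 = [[44, 32], [16, 12]], giving [a_5, a_4]ᵀ = [[-152], [-56]].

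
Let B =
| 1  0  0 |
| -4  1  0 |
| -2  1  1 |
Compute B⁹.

[[1, 0, 0], [-36, 1, 0], [-162, 9, 1]]

B = I + N where N = [[0, 0, 0], [-4, 0, 0], [-2, 1, 0]] is strictly lower-triangular, so N³ = 0.
(I + N)⁹ = I + 9·N + 36·N² = [[1, 0, 0], [-36, 1, 0], [-162, 9, 1]].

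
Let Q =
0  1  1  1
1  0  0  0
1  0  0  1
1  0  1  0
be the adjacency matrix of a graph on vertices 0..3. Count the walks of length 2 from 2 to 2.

The number of length-2 walks from vertex 2 to vertex 2 is entry (2,2) of Q^2, where Q is the adjacency matrix.
Q^2 = [[3, 0, 1, 1], [0, 1, 1, 1], [1, 1, 2, 1], [1, 1, 1, 2]]

2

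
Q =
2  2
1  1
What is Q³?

Q² = [[6, 6], [3, 3]]
Q³ = [[18, 18], [9, 9]]

[[18, 18], [9, 9]]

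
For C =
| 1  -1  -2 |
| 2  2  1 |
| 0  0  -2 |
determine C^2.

[[-1, -3, 1], [6, 2, -4], [0, 0, 4]]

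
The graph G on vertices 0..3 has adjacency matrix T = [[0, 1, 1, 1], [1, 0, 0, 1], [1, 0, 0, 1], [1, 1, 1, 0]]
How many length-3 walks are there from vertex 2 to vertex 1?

The number of length-3 walks from vertex 2 to vertex 1 is entry (2,1) of T³, where T is the adjacency matrix.
T² = [[3, 1, 1, 2], [1, 2, 2, 1], [1, 2, 2, 1], [2, 1, 1, 3]]
T³ = [[4, 5, 5, 5], [5, 2, 2, 5], [5, 2, 2, 5], [5, 5, 5, 4]]

2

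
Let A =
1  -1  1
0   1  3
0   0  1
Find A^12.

A = I + N where N = [[0, -1, 1], [0, 0, 3], [0, 0, 0]] is strictly upper-triangular, so N^3 = 0.
(I + N)^12 = I + 12·N + 66·N^2 = [[1, -12, -186], [0, 1, 36], [0, 0, 1]].

[[1, -12, -186], [0, 1, 36], [0, 0, 1]]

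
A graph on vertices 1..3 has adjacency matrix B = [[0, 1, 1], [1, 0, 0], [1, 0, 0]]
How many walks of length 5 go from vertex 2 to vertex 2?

The number of length-5 walks from vertex 2 to vertex 2 is entry (2,2) of B⁵, where B is the adjacency matrix.
B² = [[2, 0, 0], [0, 1, 1], [0, 1, 1]]
B³ = [[0, 2, 2], [2, 0, 0], [2, 0, 0]]
B⁴ = [[4, 0, 0], [0, 2, 2], [0, 2, 2]]
B⁵ = [[0, 4, 4], [4, 0, 0], [4, 0, 0]]

0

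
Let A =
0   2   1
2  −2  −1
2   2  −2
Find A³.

A² = [[6, −2, −4], [−6, 6, 6], [0, −4, 4]]
A³ = [[−12, 8, 16], [24, −12, −24], [0, 16, −4]]

[[−12, 8, 16], [24, −12, −24], [0, 16, −4]]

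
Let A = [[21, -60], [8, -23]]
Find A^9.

tr A = -2 and det A = -3, so the characteristic polynomial is λ² − (-2)λ + (-3) with roots 1 and -3.
Eigenvectors give P = [[3, -5], [1, -2]] with P⁻¹ = [[2, -5], [1, -3]], and A = P·diag(1, -3)·P⁻¹.
Then A^9 = P·diag(1, -19683)·P⁻¹ = [[3, 98415], [1, 39366]] · [[2, -5], [1, -3]] = [[98421, -295260], [39368, -118103]].

[[98421, -295260], [39368, -118103]]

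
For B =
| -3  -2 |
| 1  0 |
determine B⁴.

tr B = -3 and det B = 2, so the characteristic polynomial is λ² − (-3)λ + (2) with roots -1 and -2.
Eigenvectors give P = [[-1, 2], [1, -1]] with P⁻¹ = [[1, 2], [1, 1]], and B = P·diag(-1, -2)·P⁻¹.
Then B⁴ = P·diag(1, 16)·P⁻¹ = [[-1, 32], [1, -16]] · [[1, 2], [1, 1]] = [[31, 30], [-15, -14]].

[[31, 30], [-15, -14]]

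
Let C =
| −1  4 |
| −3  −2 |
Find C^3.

[[47, −20], [15, 52]]

C^2 = [[−11, −12], [9, −8]]
C^3 = [[47, −20], [15, 52]]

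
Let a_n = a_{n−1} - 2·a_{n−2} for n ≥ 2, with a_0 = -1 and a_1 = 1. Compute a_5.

-7

With companion matrix C = [[1, -2], [1, 0]], [a_n, a_{n−1}]ᵀ = C·[a_{n−1}, a_{n−2}]ᵀ, so [a_5, a_4]ᵀ = C⁴·[a_1, a_0]ᵀ.
C⁴ = [[-1, 6], [-3, 2]], giving [a_5, a_4]ᵀ = [[-7], [-5]].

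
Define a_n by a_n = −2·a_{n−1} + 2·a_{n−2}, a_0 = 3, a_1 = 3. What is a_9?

With companion matrix T = [[−2, 2], [1, 0]], [a_n, a_{n−1}]ᵀ = T·[a_{n−1}, a_{n−2}]ᵀ, so [a_9, a_8]ᵀ = T⁸·[a_1, a_0]ᵀ.
T⁸ = [[2448, −1792], [−896, 656]], giving [a_9, a_8]ᵀ = [[1968], [−720]].

1968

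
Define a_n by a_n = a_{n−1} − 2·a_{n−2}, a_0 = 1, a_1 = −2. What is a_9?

With companion matrix Q = [[1, −2], [1, 0]], [a_n, a_{n−1}]ᵀ = Q·[a_{n−1}, a_{n−2}]ᵀ, so [a_9, a_8]ᵀ = Q^8·[a_1, a_0]ᵀ.
Q^8 = [[−17, 6], [−3, −14]], giving [a_9, a_8]ᵀ = [[40], [−8]].

40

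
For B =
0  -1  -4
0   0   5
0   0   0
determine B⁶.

B is strictly triangular, hence nilpotent: B³ = 0, so B⁶ = 0.

[[0, 0, 0], [0, 0, 0], [0, 0, 0]]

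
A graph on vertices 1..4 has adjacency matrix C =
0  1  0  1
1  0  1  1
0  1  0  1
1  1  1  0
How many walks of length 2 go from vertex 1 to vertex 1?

The number of length-2 walks from vertex 1 to vertex 1 is entry (1,1) of C², where C is the adjacency matrix.
C² = [[2, 1, 2, 1], [1, 3, 1, 2], [2, 1, 2, 1], [1, 2, 1, 3]]

2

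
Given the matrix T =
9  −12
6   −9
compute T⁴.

tr T = 0 and det T = −9, so the characteristic polynomial is λ² − (0)λ + (−9) with roots −3 and 3.
Eigenvectors give P = [[−1, 2], [−1, 1]] with P⁻¹ = [[1, −2], [1, −1]], and T = P·diag(−3, 3)·P⁻¹.
Then T⁴ = P·diag(81, 81)·P⁻¹ = [[−81, 162], [−81, 81]] · [[1, −2], [1, −1]] = [[81, 0], [0, 81]].

[[81, 0], [0, 81]]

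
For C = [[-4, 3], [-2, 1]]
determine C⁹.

[[-1534, 1533], [-1022, 1021]]

tr C = -3 and det C = 2, so the characteristic polynomial is λ² − (-3)λ + (2) with roots -2 and -1.
Eigenvectors give P = [[3, 1], [2, 1]] with P⁻¹ = [[1, -1], [-2, 3]], and C = P·diag(-2, -1)·P⁻¹.
Then C⁹ = P·diag(-512, -1)·P⁻¹ = [[-1536, -1], [-1024, -1]] · [[1, -1], [-2, 3]] = [[-1534, 1533], [-1022, 1021]].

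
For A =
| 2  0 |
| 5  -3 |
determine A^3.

[[8, 0], [35, -27]]

tr A = -1 and det A = -6, so the characteristic polynomial is λ² − (-1)λ + (-6) with roots -3 and 2.
Eigenvectors give P = [[0, -1], [1, -1]] with P⁻¹ = [[-1, 1], [-1, 0]], and A = P·diag(-3, 2)·P⁻¹.
Then A^3 = P·diag(-27, 8)·P⁻¹ = [[0, -8], [-27, -8]] · [[-1, 1], [-1, 0]] = [[8, 0], [35, -27]].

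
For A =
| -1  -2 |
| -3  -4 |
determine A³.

A² = [[7, 10], [15, 22]]
A³ = [[-37, -54], [-81, -118]]

[[-37, -54], [-81, -118]]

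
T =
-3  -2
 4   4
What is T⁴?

T² = [[1, -2], [4, 8]]
T³ = [[-11, -10], [20, 24]]
T⁴ = [[-7, -18], [36, 56]]

[[-7, -18], [36, 56]]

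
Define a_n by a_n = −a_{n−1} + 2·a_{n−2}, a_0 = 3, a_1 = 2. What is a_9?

With companion matrix T = [[−1, 2], [1, 0]], [a_n, a_{n−1}]ᵀ = T·[a_{n−1}, a_{n−2}]ᵀ, so [a_9, a_8]ᵀ = T⁸·[a_1, a_0]ᵀ.
T⁸ = [[171, −170], [−85, 86]], giving [a_9, a_8]ᵀ = [[−168], [88]].

−168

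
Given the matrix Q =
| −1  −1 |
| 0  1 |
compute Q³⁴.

Q² = I (check: tr Q = 0 and det Q = −1), so Q³⁴ = I since 34 is even.

[[1, 0], [0, 1]]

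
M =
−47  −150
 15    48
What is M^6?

tr M = 1 and det M = −6, so the characteristic polynomial is λ² − (1)λ + (−6) with roots −2 and 3.
Eigenvectors give P = [[10, −3], [−3, 1]] with P⁻¹ = [[1, 3], [3, 10]], and M = P·diag(−2, 3)·P⁻¹.
Then M^6 = P·diag(64, 729)·P⁻¹ = [[640, −2187], [−192, 729]] · [[1, 3], [3, 10]] = [[−5921, −19950], [1995, 6714]].

[[−5921, −19950], [1995, 6714]]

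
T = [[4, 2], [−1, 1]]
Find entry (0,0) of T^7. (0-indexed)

tr T = 5 and det T = 6, so the characteristic polynomial is λ² − (5)λ + (6) with roots 3 and 2.
Eigenvectors give P = [[−2, −1], [1, 1]] with P⁻¹ = [[−1, −1], [1, 2]], and T = P·diag(3, 2)·P⁻¹.
Then T^7 = P·diag(2187, 128)·P⁻¹ = [[−4374, −128], [2187, 128]] · [[−1, −1], [1, 2]] = [[4246, 4118], [−2059, −1931]].

4246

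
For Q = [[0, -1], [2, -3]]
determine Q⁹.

[[510, -511], [1022, -1023]]

tr Q = -3 and det Q = 2, so the characteristic polynomial is λ² − (-3)λ + (2) with roots -2 and -1.
Eigenvectors give P = [[-1, 1], [-2, 1]] with P⁻¹ = [[1, -1], [2, -1]], and Q = P·diag(-2, -1)·P⁻¹.
Then Q⁹ = P·diag(-512, -1)·P⁻¹ = [[512, -1], [1024, -1]] · [[1, -1], [2, -1]] = [[510, -511], [1022, -1023]].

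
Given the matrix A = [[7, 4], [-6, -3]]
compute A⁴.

tr A = 4 and det A = 3, so the characteristic polynomial is λ² − (4)λ + (3) with roots 1 and 3.
Eigenvectors give P = [[-2, 1], [3, -1]] with P⁻¹ = [[1, 1], [3, 2]], and A = P·diag(1, 3)·P⁻¹.
Then A⁴ = P·diag(1, 81)·P⁻¹ = [[-2, 81], [3, -81]] · [[1, 1], [3, 2]] = [[241, 160], [-240, -159]].

[[241, 160], [-240, -159]]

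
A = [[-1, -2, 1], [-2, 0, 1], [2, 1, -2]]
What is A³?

[[-23, -19, 20], [-22, -12, 17], [34, 23, -28]]

A² = [[7, 3, -5], [4, 5, -4], [-8, -6, 7]]
A³ = [[-23, -19, 20], [-22, -12, 17], [34, 23, -28]]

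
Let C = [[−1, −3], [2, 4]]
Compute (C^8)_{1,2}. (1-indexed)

tr C = 3 and det C = 2, so the characteristic polynomial is λ² − (3)λ + (2) with roots 1 and 2.
Eigenvectors give P = [[3, −1], [−2, 1]] with P⁻¹ = [[1, 1], [2, 3]], and C = P·diag(1, 2)·P⁻¹.
Then C^8 = P·diag(1, 256)·P⁻¹ = [[3, −256], [−2, 256]] · [[1, 1], [2, 3]] = [[−509, −765], [510, 766]].

−765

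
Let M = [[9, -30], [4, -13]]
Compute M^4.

tr M = -4 and det M = 3, so the characteristic polynomial is λ² − (-4)λ + (3) with roots -3 and -1.
Eigenvectors give P = [[-5, 3], [-2, 1]] with P⁻¹ = [[1, -3], [2, -5]], and M = P·diag(-3, -1)·P⁻¹.
Then M^4 = P·diag(81, 1)·P⁻¹ = [[-405, 3], [-162, 1]] · [[1, -3], [2, -5]] = [[-399, 1200], [-160, 481]].

[[-399, 1200], [-160, 481]]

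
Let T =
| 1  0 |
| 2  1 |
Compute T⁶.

[[1, 0], [12, 1]]

T = I + N where N = [[0, 0], [2, 0]] is strictly lower-triangular, so N² = 0.
(I + N)⁶ = I + 6·N = [[1, 0], [12, 1]].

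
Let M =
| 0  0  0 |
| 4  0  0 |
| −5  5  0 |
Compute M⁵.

[[0, 0, 0], [0, 0, 0], [0, 0, 0]]

M is strictly triangular, hence nilpotent: M³ = 0, so M⁵ = 0.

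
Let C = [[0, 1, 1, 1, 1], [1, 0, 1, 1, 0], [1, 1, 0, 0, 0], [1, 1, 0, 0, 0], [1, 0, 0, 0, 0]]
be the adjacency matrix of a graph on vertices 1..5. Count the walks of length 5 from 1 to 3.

38

The number of length-5 walks from vertex 1 to vertex 3 is entry (1,3) of C^5, where C is the adjacency matrix.
C^2 = [[4, 2, 1, 1, 0], [2, 3, 1, 1, 1], [1, 1, 2, 2, 1], [1, 1, 2, 2, 1], [0, 1, 1, 1, 1]]
C^3 = [[4, 6, 6, 6, 4], [6, 4, 5, 5, 2], [6, 5, 2, 2, 1], [6, 5, 2, 2, 1], [4, 2, 1, 1, 0]]
C^4 = [[22, 16, 10, 10, 4], [16, 16, 10, 10, 6], [10, 10, 11, 11, 6], [10, 10, 11, 11, 6], [4, 6, 6, 6, 4]]
C^5 = [[40, 42, 38, 38, 22], [42, 36, 32, 32, 16], [38, 32, 20, 20, 10], [38, 32, 20, 20, 10], [22, 16, 10, 10, 4]]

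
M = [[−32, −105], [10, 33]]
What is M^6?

[[−3926, −13965], [1330, 4719]]

tr M = 1 and det M = −6, so the characteristic polynomial is λ² − (1)λ + (−6) with roots −2 and 3.
Eigenvectors give P = [[−7, −3], [2, 1]] with P⁻¹ = [[−1, −3], [2, 7]], and M = P·diag(−2, 3)·P⁻¹.
Then M^6 = P·diag(64, 729)·P⁻¹ = [[−448, −2187], [128, 729]] · [[−1, −3], [2, 7]] = [[−3926, −13965], [1330, 4719]].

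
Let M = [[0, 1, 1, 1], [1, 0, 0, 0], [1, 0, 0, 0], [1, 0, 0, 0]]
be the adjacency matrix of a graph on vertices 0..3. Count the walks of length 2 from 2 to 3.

1

The number of length-2 walks from vertex 2 to vertex 3 is entry (2,3) of M², where M is the adjacency matrix.
M² = [[3, 0, 0, 0], [0, 1, 1, 1], [0, 1, 1, 1], [0, 1, 1, 1]]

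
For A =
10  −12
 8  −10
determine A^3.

tr A = 0 and det A = −4, so the characteristic polynomial is λ² − (0)λ + (−4) with roots 2 and −2.
Eigenvectors give P = [[3, 1], [2, 1]] with P⁻¹ = [[1, −1], [−2, 3]], and A = P·diag(2, −2)·P⁻¹.
Then A^3 = P·diag(8, −8)·P⁻¹ = [[24, −8], [16, −8]] · [[1, −1], [−2, 3]] = [[40, −48], [32, −40]].

[[40, −48], [32, −40]]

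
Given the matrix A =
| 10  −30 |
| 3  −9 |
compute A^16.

[[10, −30], [3, −9]]

A² = A (a projection; rank 1, trace 1), so A^16 = A.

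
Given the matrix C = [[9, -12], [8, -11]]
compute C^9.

tr C = -2 and det C = -3, so the characteristic polynomial is λ² − (-2)λ + (-3) with roots 1 and -3.
Eigenvectors give P = [[3, 1], [2, 1]] with P⁻¹ = [[1, -1], [-2, 3]], and C = P·diag(1, -3)·P⁻¹.
Then C^9 = P·diag(1, -19683)·P⁻¹ = [[3, -19683], [2, -19683]] · [[1, -1], [-2, 3]] = [[39369, -59052], [39368, -59051]].

[[39369, -59052], [39368, -59051]]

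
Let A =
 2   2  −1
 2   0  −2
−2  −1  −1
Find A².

[[10, 5, −5], [8, 6, 0], [−4, −3, 5]]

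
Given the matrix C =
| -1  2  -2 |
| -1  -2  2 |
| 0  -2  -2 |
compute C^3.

[[3, -18, -22], [-1, 22, 2], [-10, -12, 12]]

C^2 = [[-1, -2, 10], [3, -2, -6], [2, 8, 0]]
C^3 = [[3, -18, -22], [-1, 22, 2], [-10, -12, 12]]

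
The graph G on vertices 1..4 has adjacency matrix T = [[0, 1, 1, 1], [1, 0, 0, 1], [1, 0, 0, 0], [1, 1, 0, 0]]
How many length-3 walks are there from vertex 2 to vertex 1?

4

The number of length-3 walks from vertex 2 to vertex 1 is entry (2,1) of T³, where T is the adjacency matrix.
T² = [[3, 1, 0, 1], [1, 2, 1, 1], [0, 1, 1, 1], [1, 1, 1, 2]]
T³ = [[2, 4, 3, 4], [4, 2, 1, 3], [3, 1, 0, 1], [4, 3, 1, 2]]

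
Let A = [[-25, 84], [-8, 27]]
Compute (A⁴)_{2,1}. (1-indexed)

tr A = 2 and det A = -3, so the characteristic polynomial is λ² − (2)λ + (-3) with roots 3 and -1.
Eigenvectors give P = [[3, 7], [1, 2]] with P⁻¹ = [[-2, 7], [1, -3]], and A = P·diag(3, -1)·P⁻¹.
Then A⁴ = P·diag(81, 1)·P⁻¹ = [[243, 7], [81, 2]] · [[-2, 7], [1, -3]] = [[-479, 1680], [-160, 561]].

-160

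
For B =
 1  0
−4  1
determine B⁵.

[[1, 0], [−20, 1]]

B = I + N where N = [[0, 0], [−4, 0]] is strictly lower-triangular, so N² = 0.
(I + N)⁵ = I + 5·N = [[1, 0], [−20, 1]].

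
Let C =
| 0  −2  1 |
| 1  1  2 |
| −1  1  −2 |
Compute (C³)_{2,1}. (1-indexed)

2

C² = [[−3, −1, −6], [−1, 1, −1], [3, 1, 5]]
C³ = [[5, −1, 7], [2, 2, 3], [−4, 0, −5]]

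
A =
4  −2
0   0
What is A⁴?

[[256, −128], [0, 0]]

A² = [[16, −8], [0, 0]]
A³ = [[64, −32], [0, 0]]
A⁴ = [[256, −128], [0, 0]]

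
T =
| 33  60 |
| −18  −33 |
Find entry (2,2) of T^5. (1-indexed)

tr T = 0 and det T = −9, so the characteristic polynomial is λ² − (0)λ + (−9) with roots 3 and −3.
Eigenvectors give P = [[−2, −5], [1, 3]] with P⁻¹ = [[−3, −5], [1, 2]], and T = P·diag(3, −3)·P⁻¹.
Then T^5 = P·diag(243, −243)·P⁻¹ = [[−486, 1215], [243, −729]] · [[−3, −5], [1, 2]] = [[2673, 4860], [−1458, −2673]].

−2673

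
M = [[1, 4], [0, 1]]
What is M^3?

M = I + N where N = [[0, 4], [0, 0]] is strictly upper-triangular, so N^2 = 0.
(I + N)^3 = I + 3·N = [[1, 12], [0, 1]].

[[1, 12], [0, 1]]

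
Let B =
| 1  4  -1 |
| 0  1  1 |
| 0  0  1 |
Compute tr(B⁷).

3

B = I + N where N = [[0, 4, -1], [0, 0, 1], [0, 0, 0]] is strictly upper-triangular, so N³ = 0.
(I + N)⁷ = I + 7·N + 21·N² = [[1, 28, 77], [0, 1, 7], [0, 0, 1]].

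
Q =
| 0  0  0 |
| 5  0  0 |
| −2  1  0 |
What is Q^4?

[[0, 0, 0], [0, 0, 0], [0, 0, 0]]

Q is strictly triangular, hence nilpotent: Q^3 = 0, so Q^4 = 0.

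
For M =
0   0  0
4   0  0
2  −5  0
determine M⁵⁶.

[[0, 0, 0], [0, 0, 0], [0, 0, 0]]

M is strictly triangular, hence nilpotent: M³ = 0, so M⁵⁶ = 0.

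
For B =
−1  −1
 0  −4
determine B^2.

[[1, 5], [0, 16]]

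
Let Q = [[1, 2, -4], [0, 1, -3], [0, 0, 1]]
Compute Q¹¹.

Q = I + N where N = [[0, 2, -4], [0, 0, -3], [0, 0, 0]] is strictly upper-triangular, so N³ = 0.
(I + N)¹¹ = I + 11·N + 55·N² = [[1, 22, -374], [0, 1, -33], [0, 0, 1]].

[[1, 22, -374], [0, 1, -33], [0, 0, 1]]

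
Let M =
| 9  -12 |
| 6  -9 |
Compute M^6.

[[729, 0], [0, 729]]

tr M = 0 and det M = -9, so the characteristic polynomial is λ² − (0)λ + (-9) with roots 3 and -3.
Eigenvectors give P = [[2, 1], [1, 1]] with P⁻¹ = [[1, -1], [-1, 2]], and M = P·diag(3, -3)·P⁻¹.
Then M^6 = P·diag(729, 729)·P⁻¹ = [[1458, 729], [729, 729]] · [[1, -1], [-1, 2]] = [[729, 0], [0, 729]].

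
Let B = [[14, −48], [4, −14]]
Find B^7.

[[896, −3072], [256, −896]]

tr B = 0 and det B = −4, so the characteristic polynomial is λ² − (0)λ + (−4) with roots −2 and 2.
Eigenvectors give P = [[−3, 4], [−1, 1]] with P⁻¹ = [[1, −4], [1, −3]], and B = P·diag(−2, 2)·P⁻¹.
Then B^7 = P·diag(−128, 128)·P⁻¹ = [[384, 512], [128, 128]] · [[1, −4], [1, −3]] = [[896, −3072], [256, −896]].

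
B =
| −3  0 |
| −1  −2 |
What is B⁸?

[[6561, 0], [6305, 256]]

tr B = −5 and det B = 6, so the characteristic polynomial is λ² − (−5)λ + (6) with roots −2 and −3.
Eigenvectors give P = [[0, 1], [1, 1]] with P⁻¹ = [[−1, 1], [1, 0]], and B = P·diag(−2, −3)·P⁻¹.
Then B⁸ = P·diag(256, 6561)·P⁻¹ = [[0, 6561], [256, 6561]] · [[−1, 1], [1, 0]] = [[6561, 0], [6305, 256]].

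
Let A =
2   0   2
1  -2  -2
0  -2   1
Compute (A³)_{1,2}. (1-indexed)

A² = [[4, -4, 6], [0, 8, 4], [-2, 2, 5]]
A³ = [[4, -4, 22], [8, -24, -12], [-2, -14, -3]]

-4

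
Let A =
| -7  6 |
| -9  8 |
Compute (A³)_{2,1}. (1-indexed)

-27

tr A = 1 and det A = -2, so the characteristic polynomial is λ² − (1)λ + (-2) with roots -1 and 2.
Eigenvectors give P = [[1, -2], [1, -3]] with P⁻¹ = [[3, -2], [1, -1]], and A = P·diag(-1, 2)·P⁻¹.
Then A³ = P·diag(-1, 8)·P⁻¹ = [[-1, -16], [-1, -24]] · [[3, -2], [1, -1]] = [[-19, 18], [-27, 26]].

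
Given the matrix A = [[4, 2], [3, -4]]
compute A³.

A² = [[22, 0], [0, 22]]
A³ = [[88, 44], [66, -88]]

[[88, 44], [66, -88]]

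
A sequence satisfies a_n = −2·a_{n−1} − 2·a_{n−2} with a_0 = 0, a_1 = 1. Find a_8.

0

With companion matrix B = [[−2, −2], [1, 0]], [a_n, a_{n−1}]ᵀ = B·[a_{n−1}, a_{n−2}]ᵀ, so [a_8, a_7]ᵀ = B⁷·[a_1, a_0]ᵀ.
B⁷ = [[0, 16], [−8, −16]], giving [a_8, a_7]ᵀ = [[0], [−8]].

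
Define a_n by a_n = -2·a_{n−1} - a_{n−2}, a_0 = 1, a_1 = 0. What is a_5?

With companion matrix M = [[-2, -1], [1, 0]], [a_n, a_{n−1}]ᵀ = M·[a_{n−1}, a_{n−2}]ᵀ, so [a_5, a_4]ᵀ = M⁴·[a_1, a_0]ᵀ.
M⁴ = [[5, 4], [-4, -3]], giving [a_5, a_4]ᵀ = [[4], [-3]].

4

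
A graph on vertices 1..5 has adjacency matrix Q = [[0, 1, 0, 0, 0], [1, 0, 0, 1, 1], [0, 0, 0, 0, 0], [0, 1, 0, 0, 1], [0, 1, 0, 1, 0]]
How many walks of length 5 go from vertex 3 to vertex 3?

The number of length-5 walks from vertex 3 to vertex 3 is entry (3,3) of Q⁵, where Q is the adjacency matrix.
Q² = [[1, 0, 0, 1, 1], [0, 3, 0, 1, 1], [0, 0, 0, 0, 0], [1, 1, 0, 2, 1], [1, 1, 0, 1, 2]]
Q³ = [[0, 3, 0, 1, 1], [3, 2, 0, 4, 4], [0, 0, 0, 0, 0], [1, 4, 0, 2, 3], [1, 4, 0, 3, 2]]
Q⁴ = [[3, 2, 0, 4, 4], [2, 11, 0, 6, 6], [0, 0, 0, 0, 0], [4, 6, 0, 7, 6], [4, 6, 0, 6, 7]]
Q⁵ = [[2, 11, 0, 6, 6], [11, 14, 0, 17, 17], [0, 0, 0, 0, 0], [6, 17, 0, 12, 13], [6, 17, 0, 13, 12]]

0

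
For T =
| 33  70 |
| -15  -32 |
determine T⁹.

[[140853, 282730], [-60585, -121682]]

tr T = 1 and det T = -6, so the characteristic polynomial is λ² − (1)λ + (-6) with roots -2 and 3.
Eigenvectors give P = [[-2, 7], [1, -3]] with P⁻¹ = [[3, 7], [1, 2]], and T = P·diag(-2, 3)·P⁻¹.
Then T⁹ = P·diag(-512, 19683)·P⁻¹ = [[1024, 137781], [-512, -59049]] · [[3, 7], [1, 2]] = [[140853, 282730], [-60585, -121682]].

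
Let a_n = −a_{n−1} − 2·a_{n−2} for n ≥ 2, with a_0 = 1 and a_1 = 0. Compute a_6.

With companion matrix A = [[−1, −2], [1, 0]], [a_n, a_{n−1}]ᵀ = A·[a_{n−1}, a_{n−2}]ᵀ, so [a_6, a_5]ᵀ = A⁵·[a_1, a_0]ᵀ.
A⁵ = [[−5, 2], [−1, −6]], giving [a_6, a_5]ᵀ = [[2], [−6]].

2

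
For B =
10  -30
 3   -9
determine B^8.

B² = B (a projection; rank 1, trace 1), so B^8 = B.

[[10, -30], [3, -9]]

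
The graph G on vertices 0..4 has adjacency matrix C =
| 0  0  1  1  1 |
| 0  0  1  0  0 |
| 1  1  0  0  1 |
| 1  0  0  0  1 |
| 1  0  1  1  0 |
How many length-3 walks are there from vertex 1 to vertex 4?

The number of length-3 walks from vertex 1 to vertex 4 is entry (1,4) of C^3, where C is the adjacency matrix.
C^2 = [[3, 1, 1, 1, 2], [1, 1, 0, 0, 1], [1, 0, 3, 2, 1], [1, 0, 2, 2, 1], [2, 1, 1, 1, 3]]
C^3 = [[4, 1, 6, 5, 5], [1, 0, 3, 2, 1], [6, 3, 2, 2, 6], [5, 2, 2, 2, 5], [5, 1, 6, 5, 4]]

1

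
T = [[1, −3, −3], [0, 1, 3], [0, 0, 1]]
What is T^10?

[[1, −30, −435], [0, 1, 30], [0, 0, 1]]

T = I + N where N = [[0, −3, −3], [0, 0, 3], [0, 0, 0]] is strictly upper-triangular, so N^3 = 0.
(I + N)^10 = I + 10·N + 45·N^2 = [[1, −30, −435], [0, 1, 30], [0, 0, 1]].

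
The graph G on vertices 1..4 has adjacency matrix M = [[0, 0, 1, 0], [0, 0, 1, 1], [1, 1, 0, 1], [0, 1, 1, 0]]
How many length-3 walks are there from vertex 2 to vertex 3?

4

The number of length-3 walks from vertex 2 to vertex 3 is entry (2,3) of M³, where M is the adjacency matrix.
M² = [[1, 1, 0, 1], [1, 2, 1, 1], [0, 1, 3, 1], [1, 1, 1, 2]]
M³ = [[0, 1, 3, 1], [1, 2, 4, 3], [3, 4, 2, 4], [1, 3, 4, 2]]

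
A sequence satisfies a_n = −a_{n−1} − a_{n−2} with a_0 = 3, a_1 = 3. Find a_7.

3

With companion matrix C = [[−1, −1], [1, 0]], [a_n, a_{n−1}]ᵀ = C·[a_{n−1}, a_{n−2}]ᵀ, so [a_7, a_6]ᵀ = C⁶·[a_1, a_0]ᵀ.
C⁶ = [[1, 0], [0, 1]], giving [a_7, a_6]ᵀ = [[3], [3]].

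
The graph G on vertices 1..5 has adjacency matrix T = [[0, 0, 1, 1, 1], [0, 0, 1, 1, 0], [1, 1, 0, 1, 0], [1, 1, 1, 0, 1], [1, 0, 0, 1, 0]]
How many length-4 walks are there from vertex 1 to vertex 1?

The number of length-4 walks from vertex 1 to vertex 1 is entry (1,1) of T⁴, where T is the adjacency matrix.
T² = [[3, 2, 1, 2, 1], [2, 2, 1, 1, 1], [1, 1, 3, 2, 2], [2, 1, 2, 4, 1], [1, 1, 2, 1, 2]]
T³ = [[4, 3, 7, 7, 5], [3, 2, 5, 6, 3], [7, 5, 4, 7, 3], [7, 6, 7, 6, 6], [5, 3, 3, 6, 2]]
T⁴ = [[19, 14, 14, 19, 11], [14, 11, 11, 13, 9], [14, 11, 19, 19, 14], [19, 13, 19, 26, 13], [11, 9, 14, 13, 11]]

19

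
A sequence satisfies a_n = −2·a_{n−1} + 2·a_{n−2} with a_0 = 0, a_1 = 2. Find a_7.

With companion matrix M = [[−2, 2], [1, 0]], [a_n, a_{n−1}]ᵀ = M·[a_{n−1}, a_{n−2}]ᵀ, so [a_7, a_6]ᵀ = M⁶·[a_1, a_0]ᵀ.
M⁶ = [[328, −240], [−120, 88]], giving [a_7, a_6]ᵀ = [[656], [−240]].

656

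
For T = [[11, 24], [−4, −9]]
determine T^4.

tr T = 2 and det T = −3, so the characteristic polynomial is λ² − (2)λ + (−3) with roots 3 and −1.
Eigenvectors give P = [[3, 2], [−1, −1]] with P⁻¹ = [[1, 2], [−1, −3]], and T = P·diag(3, −1)·P⁻¹.
Then T^4 = P·diag(81, 1)·P⁻¹ = [[243, 2], [−81, −1]] · [[1, 2], [−1, −3]] = [[241, 480], [−80, −159]].

[[241, 480], [−80, −159]]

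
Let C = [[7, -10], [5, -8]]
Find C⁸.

[[-6049, 12610], [-6305, 12866]]

tr C = -1 and det C = -6, so the characteristic polynomial is λ² − (-1)λ + (-6) with roots -3 and 2.
Eigenvectors give P = [[1, 2], [1, 1]] with P⁻¹ = [[-1, 2], [1, -1]], and C = P·diag(-3, 2)·P⁻¹.
Then C⁸ = P·diag(6561, 256)·P⁻¹ = [[6561, 512], [6561, 256]] · [[-1, 2], [1, -1]] = [[-6049, 12610], [-6305, 12866]].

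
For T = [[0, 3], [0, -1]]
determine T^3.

[[0, 3], [0, -1]]

T^2 = [[0, -3], [0, 1]]
T^3 = [[0, 3], [0, -1]]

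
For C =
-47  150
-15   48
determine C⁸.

[[-56489, 189150], [-18915, 63306]]

tr C = 1 and det C = -6, so the characteristic polynomial is λ² − (1)λ + (-6) with roots 3 and -2.
Eigenvectors give P = [[-3, 10], [-1, 3]] with P⁻¹ = [[3, -10], [1, -3]], and C = P·diag(3, -2)·P⁻¹.
Then C⁸ = P·diag(6561, 256)·P⁻¹ = [[-19683, 2560], [-6561, 768]] · [[3, -10], [1, -3]] = [[-56489, 189150], [-18915, 63306]].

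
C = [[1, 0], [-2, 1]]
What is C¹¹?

C = I + N where N = [[0, 0], [-2, 0]] is strictly lower-triangular, so N² = 0.
(I + N)¹¹ = I + 11·N = [[1, 0], [-22, 1]].

[[1, 0], [-22, 1]]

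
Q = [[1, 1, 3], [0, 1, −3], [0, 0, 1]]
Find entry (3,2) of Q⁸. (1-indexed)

Q = I + N where N = [[0, 1, 3], [0, 0, −3], [0, 0, 0]] is strictly upper-triangular, so N³ = 0.
(I + N)⁸ = I + 8·N + 28·N² = [[1, 8, −60], [0, 1, −24], [0, 0, 1]].

0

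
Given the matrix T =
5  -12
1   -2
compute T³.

tr T = 3 and det T = 2, so the characteristic polynomial is λ² − (3)λ + (2) with roots 2 and 1.
Eigenvectors give P = [[4, 3], [1, 1]] with P⁻¹ = [[1, -3], [-1, 4]], and T = P·diag(2, 1)·P⁻¹.
Then T³ = P·diag(8, 1)·P⁻¹ = [[32, 3], [8, 1]] · [[1, -3], [-1, 4]] = [[29, -84], [7, -20]].

[[29, -84], [7, -20]]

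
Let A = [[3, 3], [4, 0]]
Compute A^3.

[[99, 63], [84, 36]]

A^2 = [[21, 9], [12, 12]]
A^3 = [[99, 63], [84, 36]]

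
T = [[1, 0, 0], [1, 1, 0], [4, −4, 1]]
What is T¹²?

T = I + N where N = [[0, 0, 0], [1, 0, 0], [4, −4, 0]] is strictly lower-triangular, so N³ = 0.
(I + N)¹² = I + 12·N + 66·N² = [[1, 0, 0], [12, 1, 0], [−216, −48, 1]].

[[1, 0, 0], [12, 1, 0], [−216, −48, 1]]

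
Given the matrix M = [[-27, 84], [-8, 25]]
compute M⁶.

tr M = -2 and det M = -3, so the characteristic polynomial is λ² − (-2)λ + (-3) with roots -3 and 1.
Eigenvectors give P = [[7, 3], [2, 1]] with P⁻¹ = [[1, -3], [-2, 7]], and M = P·diag(-3, 1)·P⁻¹.
Then M⁶ = P·diag(729, 1)·P⁻¹ = [[5103, 3], [1458, 1]] · [[1, -3], [-2, 7]] = [[5097, -15288], [1456, -4367]].

[[5097, -15288], [1456, -4367]]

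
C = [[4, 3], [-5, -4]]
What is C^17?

C² = I (check: tr C = 0 and det C = -1), so C^17 = C since 17 is odd.

[[4, 3], [-5, -4]]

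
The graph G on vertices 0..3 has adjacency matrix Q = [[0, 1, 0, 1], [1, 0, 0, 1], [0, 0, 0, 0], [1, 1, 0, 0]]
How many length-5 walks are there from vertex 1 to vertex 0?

The number of length-5 walks from vertex 1 to vertex 0 is entry (1,0) of Q⁵, where Q is the adjacency matrix.
Q² = [[2, 1, 0, 1], [1, 2, 0, 1], [0, 0, 0, 0], [1, 1, 0, 2]]
Q³ = [[2, 3, 0, 3], [3, 2, 0, 3], [0, 0, 0, 0], [3, 3, 0, 2]]
Q⁴ = [[6, 5, 0, 5], [5, 6, 0, 5], [0, 0, 0, 0], [5, 5, 0, 6]]
Q⁵ = [[10, 11, 0, 11], [11, 10, 0, 11], [0, 0, 0, 0], [11, 11, 0, 10]]

11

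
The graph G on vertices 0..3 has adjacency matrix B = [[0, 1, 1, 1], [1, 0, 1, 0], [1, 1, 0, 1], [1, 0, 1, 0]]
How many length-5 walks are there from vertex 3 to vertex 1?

The number of length-5 walks from vertex 3 to vertex 1 is entry (3,1) of B⁵, where B is the adjacency matrix.
B² = [[3, 1, 2, 1], [1, 2, 1, 2], [2, 1, 3, 1], [1, 2, 1, 2]]
B³ = [[4, 5, 5, 5], [5, 2, 5, 2], [5, 5, 4, 5], [5, 2, 5, 2]]
B⁴ = [[15, 9, 14, 9], [9, 10, 9, 10], [14, 9, 15, 9], [9, 10, 9, 10]]
B⁵ = [[32, 29, 33, 29], [29, 18, 29, 18], [33, 29, 32, 29], [29, 18, 29, 18]]

18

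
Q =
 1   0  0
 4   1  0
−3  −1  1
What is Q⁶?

[[1, 0, 0], [24, 1, 0], [−78, −6, 1]]

Q = I + N where N = [[0, 0, 0], [4, 0, 0], [−3, −1, 0]] is strictly lower-triangular, so N³ = 0.
(I + N)⁶ = I + 6·N + 15·N² = [[1, 0, 0], [24, 1, 0], [−78, −6, 1]].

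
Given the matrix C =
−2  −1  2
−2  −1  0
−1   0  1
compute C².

[[4, 3, −2], [6, 3, −4], [1, 1, −1]]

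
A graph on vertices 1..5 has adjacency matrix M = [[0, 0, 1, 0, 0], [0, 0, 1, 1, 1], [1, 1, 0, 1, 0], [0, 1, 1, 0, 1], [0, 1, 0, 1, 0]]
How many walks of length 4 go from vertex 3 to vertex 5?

12

The number of length-4 walks from vertex 3 to vertex 5 is entry (3,5) of M⁴, where M is the adjacency matrix.
M² = [[1, 1, 0, 1, 0], [1, 3, 1, 2, 1], [0, 1, 3, 1, 2], [1, 2, 1, 3, 1], [0, 1, 2, 1, 2]]
M³ = [[0, 1, 3, 1, 2], [1, 4, 6, 5, 5], [3, 6, 2, 6, 2], [1, 5, 6, 4, 5], [2, 5, 2, 5, 2]]
M⁴ = [[3, 6, 2, 6, 2], [6, 16, 10, 15, 9], [2, 10, 15, 10, 12], [6, 15, 10, 16, 9], [2, 9, 12, 9, 10]]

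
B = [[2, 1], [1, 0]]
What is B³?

B² = [[5, 2], [2, 1]]
B³ = [[12, 5], [5, 2]]

[[12, 5], [5, 2]]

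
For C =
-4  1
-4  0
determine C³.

C² = [[12, -4], [16, -4]]
C³ = [[-32, 12], [-48, 16]]

[[-32, 12], [-48, 16]]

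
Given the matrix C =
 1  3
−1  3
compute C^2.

[[−2, 12], [−4, 6]]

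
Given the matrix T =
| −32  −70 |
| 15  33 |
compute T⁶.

[[−3926, −9310], [1995, 4719]]

tr T = 1 and det T = −6, so the characteristic polynomial is λ² − (1)λ + (−6) with roots 3 and −2.
Eigenvectors give P = [[−2, 7], [1, −3]] with P⁻¹ = [[3, 7], [1, 2]], and T = P·diag(3, −2)·P⁻¹.
Then T⁶ = P·diag(729, 64)·P⁻¹ = [[−1458, 448], [729, −192]] · [[3, 7], [1, 2]] = [[−3926, −9310], [1995, 4719]].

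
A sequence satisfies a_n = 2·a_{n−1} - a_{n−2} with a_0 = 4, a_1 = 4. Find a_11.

4

With companion matrix C = [[2, -1], [1, 0]], [a_n, a_{n−1}]ᵀ = C·[a_{n−1}, a_{n−2}]ᵀ, so [a_11, a_10]ᵀ = C¹⁰·[a_1, a_0]ᵀ.
C¹⁰ = [[11, -10], [10, -9]], giving [a_11, a_10]ᵀ = [[4], [4]].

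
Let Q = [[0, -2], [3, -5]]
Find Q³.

tr Q = -5 and det Q = 6, so the characteristic polynomial is λ² − (-5)λ + (6) with roots -2 and -3.
Eigenvectors give P = [[1, -2], [1, -3]] with P⁻¹ = [[3, -2], [1, -1]], and Q = P·diag(-2, -3)·P⁻¹.
Then Q³ = P·diag(-8, -27)·P⁻¹ = [[-8, 54], [-8, 81]] · [[3, -2], [1, -1]] = [[30, -38], [57, -65]].

[[30, -38], [57, -65]]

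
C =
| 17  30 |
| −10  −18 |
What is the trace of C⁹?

−19171

tr C = −1 and det C = −6, so the characteristic polynomial is λ² − (−1)λ + (−6) with roots 2 and −3.
Eigenvectors give P = [[−2, −3], [1, 2]] with P⁻¹ = [[−2, −3], [1, 2]], and C = P·diag(2, −3)·P⁻¹.
Then C⁹ = P·diag(512, −19683)·P⁻¹ = [[−1024, 59049], [512, −39366]] · [[−2, −3], [1, 2]] = [[61097, 121170], [−40390, −80268]].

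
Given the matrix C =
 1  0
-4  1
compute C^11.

[[1, 0], [-44, 1]]

C = I + N where N = [[0, 0], [-4, 0]] is strictly lower-triangular, so N^2 = 0.
(I + N)^11 = I + 11·N = [[1, 0], [-44, 1]].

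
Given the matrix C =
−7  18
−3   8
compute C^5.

[[−67, 198], [−33, 98]]

tr C = 1 and det C = −2, so the characteristic polynomial is λ² − (1)λ + (−2) with roots 2 and −1.
Eigenvectors give P = [[−2, 3], [−1, 1]] with P⁻¹ = [[1, −3], [1, −2]], and C = P·diag(2, −1)·P⁻¹.
Then C^5 = P·diag(32, −1)·P⁻¹ = [[−64, −3], [−32, −1]] · [[1, −3], [1, −2]] = [[−67, 198], [−33, 98]].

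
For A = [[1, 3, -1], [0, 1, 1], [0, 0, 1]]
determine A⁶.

[[1, 18, 39], [0, 1, 6], [0, 0, 1]]

A = I + N where N = [[0, 3, -1], [0, 0, 1], [0, 0, 0]] is strictly upper-triangular, so N³ = 0.
(I + N)⁶ = I + 6·N + 15·N² = [[1, 18, 39], [0, 1, 6], [0, 0, 1]].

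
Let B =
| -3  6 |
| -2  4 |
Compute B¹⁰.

[[-3, 6], [-2, 4]]

B² = B (a projection; rank 1, trace 1), so B¹⁰ = B.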